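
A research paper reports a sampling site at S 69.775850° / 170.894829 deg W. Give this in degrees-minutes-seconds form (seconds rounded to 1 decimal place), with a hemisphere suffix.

φ: 0.775850 × 60 = 46.55100′ → 46′, remainder × 60 = 33.060″
Longitude: 0.894829° → 53.68974′; 0.68974 × 60 = 41.384″

69°46′33.1″ S, 170°53′41.4″ W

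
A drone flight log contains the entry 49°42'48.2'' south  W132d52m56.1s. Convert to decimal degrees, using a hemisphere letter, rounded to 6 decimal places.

49.713389° S, 132.882250° W

Latitude: 49° + 42/60 + 48.2/3600 = 49 + 0.700000 + 0.013389 = 49.7133889
Lon: 132° + 52/60 + 56.1/3600 = 132 + 0.866667 + 0.015583 = 132.8822500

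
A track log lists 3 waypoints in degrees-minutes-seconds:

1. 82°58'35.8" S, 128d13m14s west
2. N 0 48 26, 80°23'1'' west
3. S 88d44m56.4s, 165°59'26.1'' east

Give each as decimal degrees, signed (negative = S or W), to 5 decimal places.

1. -82.97661, -128.22056
2. 0.80722, -80.38361
3. -88.74900, 165.99058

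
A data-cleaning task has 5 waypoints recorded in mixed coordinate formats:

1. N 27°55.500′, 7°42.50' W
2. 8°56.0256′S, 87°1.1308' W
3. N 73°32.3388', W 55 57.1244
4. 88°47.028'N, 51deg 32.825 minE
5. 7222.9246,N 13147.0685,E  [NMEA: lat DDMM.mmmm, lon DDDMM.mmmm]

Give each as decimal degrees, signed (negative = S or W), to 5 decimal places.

Point 1:
  Latitude: 27 + 55.5/60 = 27.925000
  N ⇒ keep positive
  Lon: 42.5′ = 0.708333°; total 7.708333
  W ⇒ negate
Point 2:
  Latitude: 8 + 56.0256/60 = 8.933760
  hemisphere S, so the sign is −
  Longitude: 1.1308′ = 0.018847°; total 87.018847
  hemisphere W, so the sign is −
Point 3:
  Lat: 73 + 32.3388/60 = 73.538980
  N ⇒ keep positive
  Lon: 57.1244′ = 0.952073°; total 55.952073
  W → negative
Point 4:
  Lat: 47.028′ = 0.783800°; total 88.783800
  N ⇒ keep positive
  Longitude: 32.825′ = 0.547083°; total 51.547083
  E ⇒ keep positive
Point 5:
  Latitude: degrees = first 2 digits = 72, minutes = 22.9246; 72 + 22.9246/60 = 72.382077
  N → positive
  Lon: degrees = first 3 digits = 131, minutes = 47.0685; 131 + 47.0685/60 = 131.784475
  E ⇒ keep positive

1. 27.92500, -7.70833
2. -8.93376, -87.01885
3. 73.53898, -55.95207
4. 88.78380, 51.54708
5. 72.38208, 131.78448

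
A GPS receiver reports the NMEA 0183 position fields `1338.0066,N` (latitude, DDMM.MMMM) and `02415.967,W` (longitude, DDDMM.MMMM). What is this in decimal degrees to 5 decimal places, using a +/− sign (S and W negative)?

13.63344, -24.26612

Lat: degrees = first 2 digits = 13, minutes = 38.0066; 13 + 38.0066/60 = 13.633443
N → positive
λ: split at 3 digits → 024° and 15.967′; 24 + 15.967/60 = 24.266117
W ⇒ negate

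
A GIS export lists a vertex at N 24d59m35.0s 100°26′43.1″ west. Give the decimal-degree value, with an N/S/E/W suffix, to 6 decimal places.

24.993056° N, 100.445306° W

Latitude: 24 + 59/60 + 35/3600 = 24.9930556
Longitude: 100 + 26/60 + 43.1/3600 = 100.4453056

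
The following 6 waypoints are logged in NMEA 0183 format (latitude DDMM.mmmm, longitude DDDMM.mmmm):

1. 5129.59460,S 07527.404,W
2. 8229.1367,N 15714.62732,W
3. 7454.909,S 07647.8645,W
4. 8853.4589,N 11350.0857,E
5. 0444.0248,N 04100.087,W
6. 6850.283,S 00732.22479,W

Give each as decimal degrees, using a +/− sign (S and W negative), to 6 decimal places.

1. -51.493243, -75.456733
2. 82.485612, -157.243789
3. -74.915150, -76.797742
4. 88.890982, 113.834762
5. 4.733747, -41.001450
6. -68.838050, -7.537080

Point 1:
  Lat: degrees = first 2 digits = 51, minutes = 29.5946; 51 + 29.5946/60 = 51.4932433
  S ⇒ negate
  Longitude: split at 3 digits → 075° and 27.404′; 75 + 27.404/60 = 75.4567333
  W → negative
Point 2:
  φ: split at 2 digits → 82° and 29.1367′; 82 + 29.1367/60 = 82.4856117
  N → positive
  Longitude: split at 3 digits → 157° and 14.62732′; 157 + 14.62732/60 = 157.2437887
  W ⇒ negate
Point 3:
  Latitude: degrees = first 2 digits = 74, minutes = 54.909; 74 + 54.909/60 = 74.9151500
  S ⇒ negate
  λ: degrees = first 3 digits = 76, minutes = 47.8645; 76 + 47.8645/60 = 76.7977417
  W → negative
Point 4:
  Latitude: split at 2 digits → 88° and 53.4589′; 88 + 53.4589/60 = 88.8909817
  N ⇒ keep positive
  Longitude: split at 3 digits → 113° and 50.0857′; 113 + 50.0857/60 = 113.8347617
  E → positive
Point 5:
  Lat: degrees = first 2 digits = 4, minutes = 44.0248; 4 + 44.0248/60 = 4.7337467
  N → positive
  λ: degrees = first 3 digits = 41, minutes = 0.087; 41 + 0.087/60 = 41.0014500
  hemisphere W, so the sign is −
Point 6:
  φ: degrees = first 2 digits = 68, minutes = 50.283; 68 + 50.283/60 = 68.8380500
  hemisphere S, so the sign is −
  λ: split at 3 digits → 007° and 32.22479′; 7 + 32.22479/60 = 7.5370798
  W ⇒ negate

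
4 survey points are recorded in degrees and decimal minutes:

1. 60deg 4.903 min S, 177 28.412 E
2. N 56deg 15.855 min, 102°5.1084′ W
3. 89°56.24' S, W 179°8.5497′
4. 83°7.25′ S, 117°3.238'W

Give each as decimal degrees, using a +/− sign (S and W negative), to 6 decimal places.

Point 1:
  φ: 60 + 4.903/60 = 60.0817167
  S → negative
  Lon: 28.412′ = 0.473533°; total 177.4735333
  E ⇒ keep positive
Point 2:
  Lat: 15.855′ = 0.264250°; total 56.2642500
  N ⇒ keep positive
  Lon: 102 + 5.1084/60 = 102.0851400
  hemisphere W, so the sign is −
Point 3:
  φ: 56.24′ = 0.937333°; total 89.9373333
  hemisphere S, so the sign is −
  Longitude: 8.5497′ = 0.142495°; total 179.1424950
  W → negative
Point 4:
  φ: 7.25′ = 0.120833°; total 83.1208333
  S ⇒ negate
  Longitude: 3.238′ = 0.053967°; total 117.0539667
  W ⇒ negate

1. -60.081717, 177.473533
2. 56.264250, -102.085140
3. -89.937333, -179.142495
4. -83.120833, -117.053967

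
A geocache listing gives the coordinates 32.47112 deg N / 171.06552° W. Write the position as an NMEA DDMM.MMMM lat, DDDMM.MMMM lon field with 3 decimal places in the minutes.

3228.267,N / 17103.931,W

Lat: 32° + 0.471120 × 60 = 32° 28.26720′
Longitude: fractional part 0.065520 → 3.93120 minutes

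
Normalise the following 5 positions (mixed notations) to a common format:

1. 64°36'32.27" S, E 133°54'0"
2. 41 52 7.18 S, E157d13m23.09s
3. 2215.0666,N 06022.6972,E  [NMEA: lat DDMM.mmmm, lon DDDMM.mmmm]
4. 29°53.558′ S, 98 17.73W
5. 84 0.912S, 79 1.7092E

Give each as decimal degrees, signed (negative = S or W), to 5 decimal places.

1. -64.60896, 133.90000
2. -41.86866, 157.22308
3. 22.25111, 60.37829
4. -29.89263, -98.29550
5. -84.01520, 79.02849

Point 1:
  Latitude: 36′ + 32.27″ = 36.53783′; 64 + 36.53783/60 = 64.608964
  hemisphere S, so the sign is −
  Longitude: 54′ + 0″ = 54.00000′; 133 + 54.00000/60 = 133.900000
  E ⇒ keep positive
Point 2:
  φ: 41° + 52/60 + 7.18/3600 = 41 + 0.866667 + 0.001994 = 41.868661
  S → negative
  Longitude: 157° + 13/60 + 23.09/3600 = 157 + 0.216667 + 0.006414 = 157.223081
  E → positive
Point 3:
  φ: degrees = first 2 digits = 22, minutes = 15.0666; 22 + 15.0666/60 = 22.251110
  N → positive
  Longitude: degrees = first 3 digits = 60, minutes = 22.6972; 60 + 22.6972/60 = 60.378287
  E → positive
Point 4:
  Lat: 53.558′ = 0.892633°; total 29.892633
  S → negative
  Longitude: 98 + 17.73/60 = 98.295500
  W → negative
Point 5:
  Lat: 0.912′ = 0.015200°; total 84.015200
  S ⇒ negate
  Longitude: 79 + 1.7092/60 = 79.028487
  E → positive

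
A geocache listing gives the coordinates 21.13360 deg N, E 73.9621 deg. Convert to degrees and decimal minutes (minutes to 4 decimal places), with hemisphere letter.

Latitude: minutes = (21.133600 − 21) × 60 = 8.016000
Lon: 73° + 0.962100 × 60 = 73° 57.726000′

21° 8.0160′ N, 73° 57.7260′ E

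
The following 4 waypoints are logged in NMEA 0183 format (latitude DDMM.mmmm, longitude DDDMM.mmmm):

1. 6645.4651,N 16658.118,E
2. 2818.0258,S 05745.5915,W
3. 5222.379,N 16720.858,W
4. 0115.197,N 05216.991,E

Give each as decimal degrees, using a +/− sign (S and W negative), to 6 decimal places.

Point 1:
  φ: split at 2 digits → 66° and 45.4651′; 66 + 45.4651/60 = 66.7577517
  N ⇒ keep positive
  λ: degrees = first 3 digits = 166, minutes = 58.118; 166 + 58.118/60 = 166.9686333
  E ⇒ keep positive
Point 2:
  Lat: split at 2 digits → 28° and 18.0258′; 28 + 18.0258/60 = 28.3004300
  S → negative
  λ: degrees = first 3 digits = 57, minutes = 45.5915; 57 + 45.5915/60 = 57.7598583
  hemisphere W, so the sign is −
Point 3:
  Lat: degrees = first 2 digits = 52, minutes = 22.379; 52 + 22.379/60 = 52.3729833
  N ⇒ keep positive
  Longitude: degrees = first 3 digits = 167, minutes = 20.858; 167 + 20.858/60 = 167.3476333
  W → negative
Point 4:
  Latitude: split at 2 digits → 01° and 15.197′; 1 + 15.197/60 = 1.2532833
  N → positive
  λ: degrees = first 3 digits = 52, minutes = 16.991; 52 + 16.991/60 = 52.2831833
  E → positive

1. 66.757752, 166.968633
2. -28.300430, -57.759858
3. 52.372983, -167.347633
4. 1.253283, 52.283183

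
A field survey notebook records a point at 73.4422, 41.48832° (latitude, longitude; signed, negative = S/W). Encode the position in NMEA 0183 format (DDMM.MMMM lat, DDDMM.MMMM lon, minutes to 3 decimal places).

7326.532,N / 04129.299,E

Lat: fractional part 0.442200 → 26.53200 minutes
Longitude: minutes = (41.488320 − 41) × 60 = 29.29920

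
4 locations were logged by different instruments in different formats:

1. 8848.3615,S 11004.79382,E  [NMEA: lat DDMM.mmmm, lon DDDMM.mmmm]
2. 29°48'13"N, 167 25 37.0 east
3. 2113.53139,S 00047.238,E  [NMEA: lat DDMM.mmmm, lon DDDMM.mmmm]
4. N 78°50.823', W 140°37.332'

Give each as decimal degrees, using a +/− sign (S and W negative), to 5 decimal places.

1. -88.80603, 110.07990
2. 29.80361, 167.42694
3. -21.22552, 0.78730
4. 78.84705, -140.62220

Point 1:
  Lat: split at 2 digits → 88° and 48.3615′; 88 + 48.3615/60 = 88.806025
  S → negative
  λ: split at 3 digits → 110° and 4.79382′; 110 + 4.79382/60 = 110.079897
  E → positive
Point 2:
  Latitude: 48′ + 13″ = 48.21667′; 29 + 48.21667/60 = 29.803611
  N → positive
  λ: 25′ + 37″ = 25.61667′; 167 + 25.61667/60 = 167.426944
  E ⇒ keep positive
Point 3:
  φ: degrees = first 2 digits = 21, minutes = 13.53139; 21 + 13.53139/60 = 21.225523
  S → negative
  Lon: degrees = first 3 digits = 0, minutes = 47.238; 0 + 47.238/60 = 0.787300
  E → positive
Point 4:
  Latitude: 50.823′ = 0.847050°; total 78.847050
  N ⇒ keep positive
  λ: 140 + 37.332/60 = 140.622200
  W ⇒ negate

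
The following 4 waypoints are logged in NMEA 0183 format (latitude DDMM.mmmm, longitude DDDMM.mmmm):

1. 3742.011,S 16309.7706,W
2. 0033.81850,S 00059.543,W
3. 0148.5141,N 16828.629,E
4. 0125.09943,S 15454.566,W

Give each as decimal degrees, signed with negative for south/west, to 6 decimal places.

Point 1:
  Lat: split at 2 digits → 37° and 42.011′; 37 + 42.011/60 = 37.7001833
  hemisphere S, so the sign is −
  Lon: degrees = first 3 digits = 163, minutes = 9.7706; 163 + 9.7706/60 = 163.1628433
  W ⇒ negate
Point 2:
  Lat: split at 2 digits → 00° and 33.8185′; 0 + 33.8185/60 = 0.5636417
  hemisphere S, so the sign is −
  Longitude: degrees = first 3 digits = 0, minutes = 59.543; 0 + 59.543/60 = 0.9923833
  W ⇒ negate
Point 3:
  φ: split at 2 digits → 01° and 48.5141′; 1 + 48.5141/60 = 1.8085683
  N ⇒ keep positive
  Longitude: degrees = first 3 digits = 168, minutes = 28.629; 168 + 28.629/60 = 168.4771500
  E ⇒ keep positive
Point 4:
  Lat: degrees = first 2 digits = 1, minutes = 25.09943; 1 + 25.09943/60 = 1.4183238
  hemisphere S, so the sign is −
  Longitude: split at 3 digits → 154° and 54.566′; 154 + 54.566/60 = 154.9094333
  W → negative

1. -37.700183, -163.162843
2. -0.563642, -0.992383
3. 1.808568, 168.477150
4. -1.418324, -154.909433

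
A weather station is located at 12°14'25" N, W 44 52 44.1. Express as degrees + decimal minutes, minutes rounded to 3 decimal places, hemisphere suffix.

Latitude: 14 + 25/60 = 14.41667′
Lon: 52 + 44.1/60 = 52.73500′

12° 14.417′ N, 44° 52.735′ W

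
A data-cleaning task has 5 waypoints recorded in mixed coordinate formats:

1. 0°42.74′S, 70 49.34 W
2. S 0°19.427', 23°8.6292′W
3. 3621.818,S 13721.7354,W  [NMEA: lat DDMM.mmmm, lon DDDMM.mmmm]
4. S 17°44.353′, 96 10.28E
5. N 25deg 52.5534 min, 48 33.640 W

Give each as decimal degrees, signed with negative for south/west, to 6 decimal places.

1. -0.712333, -70.822333
2. -0.323783, -23.143820
3. -36.363633, -137.362257
4. -17.739217, 96.171333
5. 25.875890, -48.560667

Point 1:
  φ: 42.74′ = 0.712333°; total 0.7123333
  S ⇒ negate
  Longitude: 49.34′ = 0.822333°; total 70.8223333
  W ⇒ negate
Point 2:
  Lat: 0 + 19.427/60 = 0.3237833
  hemisphere S, so the sign is −
  Longitude: 8.6292′ = 0.143820°; total 23.1438200
  W ⇒ negate
Point 3:
  Latitude: degrees = first 2 digits = 36, minutes = 21.818; 36 + 21.818/60 = 36.3636333
  S → negative
  λ: split at 3 digits → 137° and 21.7354′; 137 + 21.7354/60 = 137.3622567
  hemisphere W, so the sign is −
Point 4:
  φ: 17 + 44.353/60 = 17.7392167
  S ⇒ negate
  λ: 96 + 10.28/60 = 96.1713333
  E → positive
Point 5:
  Latitude: 25 + 52.5534/60 = 25.8758900
  N → positive
  λ: 33.64′ = 0.560667°; total 48.5606667
  hemisphere W, so the sign is −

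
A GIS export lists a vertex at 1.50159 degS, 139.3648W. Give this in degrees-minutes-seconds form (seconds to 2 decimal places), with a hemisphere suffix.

Latitude: 0.501590 × 60 = 30.09540′ → 30′, remainder × 60 = 5.7240″
Longitude: 0.364800° → 21.88800′; 0.88800 × 60 = 53.2800″

1°30′5.72″ S, 139°21′53.28″ W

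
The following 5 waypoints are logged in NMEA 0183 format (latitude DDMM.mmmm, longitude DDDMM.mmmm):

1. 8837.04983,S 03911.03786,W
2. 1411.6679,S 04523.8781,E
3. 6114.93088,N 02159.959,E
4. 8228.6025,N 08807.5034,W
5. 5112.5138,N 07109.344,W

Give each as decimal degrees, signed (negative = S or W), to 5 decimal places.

1. -88.61750, -39.18396
2. -14.19447, 45.39797
3. 61.24885, 21.99932
4. 82.47671, -88.12506
5. 51.20856, -71.15573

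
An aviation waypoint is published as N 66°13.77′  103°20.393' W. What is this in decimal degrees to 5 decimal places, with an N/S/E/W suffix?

Lat: 13.77′ = 0.229500°; total 66.229500
λ: 103 + 20.393/60 = 103.339883

66.22950° N, 103.33988° W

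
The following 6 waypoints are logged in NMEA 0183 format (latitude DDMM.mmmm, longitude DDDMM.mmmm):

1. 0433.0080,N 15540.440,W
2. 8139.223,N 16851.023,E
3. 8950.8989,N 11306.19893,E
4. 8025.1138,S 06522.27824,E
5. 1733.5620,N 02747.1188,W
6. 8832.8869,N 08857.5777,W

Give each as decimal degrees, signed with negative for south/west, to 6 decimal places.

1. 4.550133, -155.674000
2. 81.653717, 168.850383
3. 89.848315, 113.103316
4. -80.418563, 65.371304
5. 17.559367, -27.785313
6. 88.548115, -88.959628

Point 1:
  Latitude: degrees = first 2 digits = 4, minutes = 33.008; 4 + 33.008/60 = 4.5501333
  N → positive
  λ: split at 3 digits → 155° and 40.44′; 155 + 40.44/60 = 155.6740000
  W ⇒ negate
Point 2:
  Latitude: split at 2 digits → 81° and 39.223′; 81 + 39.223/60 = 81.6537167
  N → positive
  λ: degrees = first 3 digits = 168, minutes = 51.023; 168 + 51.023/60 = 168.8503833
  E → positive
Point 3:
  Latitude: degrees = first 2 digits = 89, minutes = 50.8989; 89 + 50.8989/60 = 89.8483150
  N ⇒ keep positive
  Longitude: degrees = first 3 digits = 113, minutes = 6.19893; 113 + 6.19893/60 = 113.1033155
  E → positive
Point 4:
  φ: degrees = first 2 digits = 80, minutes = 25.1138; 80 + 25.1138/60 = 80.4185633
  hemisphere S, so the sign is −
  Lon: degrees = first 3 digits = 65, minutes = 22.27824; 65 + 22.27824/60 = 65.3713040
  E ⇒ keep positive
Point 5:
  φ: degrees = first 2 digits = 17, minutes = 33.562; 17 + 33.562/60 = 17.5593667
  N → positive
  Longitude: degrees = first 3 digits = 27, minutes = 47.1188; 27 + 47.1188/60 = 27.7853133
  W → negative
Point 6:
  Lat: degrees = first 2 digits = 88, minutes = 32.8869; 88 + 32.8869/60 = 88.5481150
  N ⇒ keep positive
  λ: degrees = first 3 digits = 88, minutes = 57.5777; 88 + 57.5777/60 = 88.9596283
  W → negative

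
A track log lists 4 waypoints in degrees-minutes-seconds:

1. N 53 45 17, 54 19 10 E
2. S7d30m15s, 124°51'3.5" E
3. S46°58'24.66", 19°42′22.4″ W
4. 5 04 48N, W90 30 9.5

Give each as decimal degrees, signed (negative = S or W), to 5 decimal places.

Point 1:
  φ: 45′ + 17″ = 45.28333′; 53 + 45.28333/60 = 53.754722
  N → positive
  Lon: 19′ + 10″ = 19.16667′; 54 + 19.16667/60 = 54.319444
  E ⇒ keep positive
Point 2:
  Latitude: 7° + 30/60 + 15/3600 = 7 + 0.500000 + 0.004167 = 7.504167
  S → negative
  Lon: 124 + 51/60 + 3.5/3600 = 124.850972
  E ⇒ keep positive
Point 3:
  Lat: 58′ + 24.66″ = 58.41100′; 46 + 58.41100/60 = 46.973517
  S → negative
  λ: 42′ + 22.4″ = 42.37333′; 19 + 42.37333/60 = 19.706222
  W → negative
Point 4:
  Latitude: 5° + 4/60 + 48/3600 = 5 + 0.066667 + 0.013333 = 5.080000
  N ⇒ keep positive
  Lon: 90° + 30/60 + 9.5/3600 = 90 + 0.500000 + 0.002639 = 90.502639
  hemisphere W, so the sign is −

1. 53.75472, 54.31944
2. -7.50417, 124.85097
3. -46.97352, -19.70622
4. 5.08000, -90.50264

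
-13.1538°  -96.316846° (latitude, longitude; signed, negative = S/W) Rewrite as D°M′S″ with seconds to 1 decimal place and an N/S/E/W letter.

13°09′13.7″ S, 96°19′0.6″ W

Latitude is negative → S; |value| = 13.153800
Latitude: 0.153800° → 9.22800′; 0.22800 × 60 = 13.680″
Longitude is negative → W; |value| = 96.316846
Longitude: 0.316846° → 19.01076′; 0.01076 × 60 = 0.646″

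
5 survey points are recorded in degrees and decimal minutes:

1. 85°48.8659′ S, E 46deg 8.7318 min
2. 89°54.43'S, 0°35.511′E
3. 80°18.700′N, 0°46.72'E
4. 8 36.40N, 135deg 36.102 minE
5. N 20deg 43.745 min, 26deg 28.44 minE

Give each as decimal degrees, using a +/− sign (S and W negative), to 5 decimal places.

Point 1:
  Lat: 85 + 48.8659/60 = 85.814432
  S → negative
  λ: 46 + 8.7318/60 = 46.145530
  E → positive
Point 2:
  φ: 54.43′ = 0.907167°; total 89.907167
  hemisphere S, so the sign is −
  Longitude: 35.511′ = 0.591850°; total 0.591850
  E → positive
Point 3:
  Latitude: 18.7′ = 0.311667°; total 80.311667
  N ⇒ keep positive
  Longitude: 0 + 46.72/60 = 0.778667
  E ⇒ keep positive
Point 4:
  Latitude: 8 + 36.4/60 = 8.606667
  N ⇒ keep positive
  Lon: 36.102′ = 0.601700°; total 135.601700
  E → positive
Point 5:
  φ: 43.745′ = 0.729083°; total 20.729083
  N → positive
  Longitude: 28.44′ = 0.474000°; total 26.474000
  E → positive

1. -85.81443, 46.14553
2. -89.90717, 0.59185
3. 80.31167, 0.77867
4. 8.60667, 135.60170
5. 20.72908, 26.47400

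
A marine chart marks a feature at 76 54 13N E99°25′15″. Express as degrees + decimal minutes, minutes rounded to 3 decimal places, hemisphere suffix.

76° 54.217′ N, 99° 25.250′ E

φ: seconds/60 = 0.21667; minutes = 54 + 0.21667 = 54.21667
λ: seconds/60 = 0.25000; minutes = 25 + 0.25000 = 25.25000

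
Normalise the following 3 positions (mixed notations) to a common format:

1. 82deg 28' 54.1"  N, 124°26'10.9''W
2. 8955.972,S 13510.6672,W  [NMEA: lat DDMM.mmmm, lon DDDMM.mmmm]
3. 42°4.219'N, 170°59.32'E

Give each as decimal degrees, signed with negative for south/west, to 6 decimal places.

Point 1:
  Lat: 82° + 28/60 + 54.1/3600 = 82 + 0.466667 + 0.015028 = 82.4816944
  N ⇒ keep positive
  λ: 26′ + 10.9″ = 26.18167′; 124 + 26.18167/60 = 124.4363611
  W → negative
Point 2:
  Lat: degrees = first 2 digits = 89, minutes = 55.972; 89 + 55.972/60 = 89.9328667
  hemisphere S, so the sign is −
  Longitude: split at 3 digits → 135° and 10.6672′; 135 + 10.6672/60 = 135.1777867
  W ⇒ negate
Point 3:
  Lat: 4.219′ = 0.070317°; total 42.0703167
  N ⇒ keep positive
  λ: 59.32′ = 0.988667°; total 170.9886667
  E → positive

1. 82.481694, -124.436361
2. -89.932867, -135.177787
3. 42.070317, 170.988667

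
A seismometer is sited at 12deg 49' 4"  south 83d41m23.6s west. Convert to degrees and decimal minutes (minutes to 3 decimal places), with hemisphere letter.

12° 49.067′ S, 83° 41.393′ W

Lat: seconds/60 = 0.06667; minutes = 49 + 0.06667 = 49.06667
Lon: seconds/60 = 0.39333; minutes = 41 + 0.39333 = 41.39333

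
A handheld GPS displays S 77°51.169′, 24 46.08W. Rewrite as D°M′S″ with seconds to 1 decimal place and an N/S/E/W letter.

77°51′10.1″ S, 24°46′4.8″ W

Latitude: fractional minutes 0.16900 × 60 = 10.140″
Longitude: fractional minutes 0.08000 × 60 = 4.800″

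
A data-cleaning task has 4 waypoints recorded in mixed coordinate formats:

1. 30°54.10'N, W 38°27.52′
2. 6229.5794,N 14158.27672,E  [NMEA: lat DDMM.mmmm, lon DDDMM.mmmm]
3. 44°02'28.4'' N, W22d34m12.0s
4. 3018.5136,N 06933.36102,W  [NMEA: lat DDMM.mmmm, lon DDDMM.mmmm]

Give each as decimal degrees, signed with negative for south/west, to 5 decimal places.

Point 1:
  Latitude: 30 + 54.1/60 = 30.901667
  N ⇒ keep positive
  Longitude: 27.52′ = 0.458667°; total 38.458667
  W → negative
Point 2:
  φ: split at 2 digits → 62° and 29.5794′; 62 + 29.5794/60 = 62.492990
  N ⇒ keep positive
  λ: split at 3 digits → 141° and 58.27672′; 141 + 58.27672/60 = 141.971279
  E → positive
Point 3:
  Lat: 44 + 2/60 + 28.4/3600 = 44.041222
  N → positive
  λ: 22° + 34/60 + 12/3600 = 22 + 0.566667 + 0.003333 = 22.570000
  W → negative
Point 4:
  φ: split at 2 digits → 30° and 18.5136′; 30 + 18.5136/60 = 30.308560
  N ⇒ keep positive
  λ: split at 3 digits → 069° and 33.36102′; 69 + 33.36102/60 = 69.556017
  hemisphere W, so the sign is −

1. 30.90167, -38.45867
2. 62.49299, 141.97128
3. 44.04122, -22.57000
4. 30.30856, -69.55602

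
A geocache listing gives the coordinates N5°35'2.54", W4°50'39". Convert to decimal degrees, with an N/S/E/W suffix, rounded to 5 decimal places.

5.58404° N, 4.84417° W

φ: 5° + 35/60 + 2.54/3600 = 5 + 0.583333 + 0.000706 = 5.584039
Lon: 4° + 50/60 + 39/3600 = 4 + 0.833333 + 0.010833 = 4.844167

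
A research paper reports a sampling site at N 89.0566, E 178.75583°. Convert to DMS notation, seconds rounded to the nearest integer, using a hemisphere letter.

89°03′24″ N, 178°45′21″ E

φ: whole degrees 89; 3.39600′ → 3′ and 23.76″
λ: whole degrees 178; 45.34980′ → 45′ and 20.99″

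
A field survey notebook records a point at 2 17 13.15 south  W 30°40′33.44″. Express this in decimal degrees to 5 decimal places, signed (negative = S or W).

φ: 2° + 17/60 + 13.15/3600 = 2 + 0.283333 + 0.003653 = 2.286986
hemisphere S, so the sign is −
λ: 30 + 40/60 + 33.44/3600 = 30.675956
hemisphere W, so the sign is −

-2.28699, -30.67596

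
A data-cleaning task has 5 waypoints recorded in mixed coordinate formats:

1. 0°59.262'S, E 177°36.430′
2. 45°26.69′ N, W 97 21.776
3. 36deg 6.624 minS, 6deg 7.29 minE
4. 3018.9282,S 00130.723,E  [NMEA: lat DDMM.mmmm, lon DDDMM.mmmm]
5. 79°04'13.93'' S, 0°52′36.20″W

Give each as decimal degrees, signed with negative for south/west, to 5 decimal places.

Point 1:
  Latitude: 59.262′ = 0.987700°; total 0.987700
  S ⇒ negate
  Longitude: 177 + 36.43/60 = 177.607167
  E ⇒ keep positive
Point 2:
  Latitude: 45 + 26.69/60 = 45.444833
  N ⇒ keep positive
  Longitude: 21.776′ = 0.362933°; total 97.362933
  W ⇒ negate
Point 3:
  φ: 36 + 6.624/60 = 36.110400
  S ⇒ negate
  Longitude: 6 + 7.29/60 = 6.121500
  E → positive
Point 4:
  Lat: split at 2 digits → 30° and 18.9282′; 30 + 18.9282/60 = 30.315470
  hemisphere S, so the sign is −
  λ: degrees = first 3 digits = 1, minutes = 30.723; 1 + 30.723/60 = 1.512050
  E ⇒ keep positive
Point 5:
  φ: 79 + 4/60 + 13.93/3600 = 79.070536
  S ⇒ negate
  Longitude: 0 + 52/60 + 36.2/3600 = 0.876722
  W ⇒ negate

1. -0.98770, 177.60717
2. 45.44483, -97.36293
3. -36.11040, 6.12150
4. -30.31547, 1.51205
5. -79.07054, -0.87672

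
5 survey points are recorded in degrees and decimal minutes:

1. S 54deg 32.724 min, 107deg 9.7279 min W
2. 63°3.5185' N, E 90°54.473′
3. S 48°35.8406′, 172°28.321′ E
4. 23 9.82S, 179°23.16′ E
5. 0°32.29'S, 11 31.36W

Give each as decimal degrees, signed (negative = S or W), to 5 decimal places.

1. -54.54540, -107.16213
2. 63.05864, 90.90788
3. -48.59734, 172.47202
4. -23.16367, 179.38600
5. -0.53817, -11.52267

Point 1:
  Lat: 54 + 32.724/60 = 54.545400
  hemisphere S, so the sign is −
  Lon: 107 + 9.7279/60 = 107.162132
  W → negative
Point 2:
  Lat: 3.5185′ = 0.058642°; total 63.058642
  N → positive
  Lon: 54.473′ = 0.907883°; total 90.907883
  E ⇒ keep positive
Point 3:
  Latitude: 35.8406′ = 0.597343°; total 48.597343
  hemisphere S, so the sign is −
  Longitude: 28.321′ = 0.472017°; total 172.472017
  E ⇒ keep positive
Point 4:
  Latitude: 23 + 9.82/60 = 23.163667
  hemisphere S, so the sign is −
  Longitude: 179 + 23.16/60 = 179.386000
  E ⇒ keep positive
Point 5:
  φ: 32.29′ = 0.538167°; total 0.538167
  S ⇒ negate
  Longitude: 31.36′ = 0.522667°; total 11.522667
  hemisphere W, so the sign is −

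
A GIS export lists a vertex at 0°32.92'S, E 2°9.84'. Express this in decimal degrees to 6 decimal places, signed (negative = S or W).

-0.548667, 2.164000

Lat: 0 + 32.92/60 = 0.5486667
S ⇒ negate
λ: 9.84′ = 0.164000°; total 2.1640000
E → positive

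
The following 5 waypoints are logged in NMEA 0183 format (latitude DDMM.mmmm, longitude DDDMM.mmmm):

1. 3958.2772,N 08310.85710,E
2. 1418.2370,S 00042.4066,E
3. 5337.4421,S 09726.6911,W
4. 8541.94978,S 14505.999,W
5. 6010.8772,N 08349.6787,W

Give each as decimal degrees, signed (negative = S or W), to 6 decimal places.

1. 39.971287, 83.180952
2. -14.303950, 0.706777
3. -53.624035, -97.444852
4. -85.699163, -145.099983
5. 60.181287, -83.827978

Point 1:
  Lat: degrees = first 2 digits = 39, minutes = 58.2772; 39 + 58.2772/60 = 39.9712867
  N → positive
  Lon: split at 3 digits → 083° and 10.8571′; 83 + 10.8571/60 = 83.1809517
  E ⇒ keep positive
Point 2:
  Latitude: degrees = first 2 digits = 14, minutes = 18.237; 14 + 18.237/60 = 14.3039500
  S ⇒ negate
  Longitude: split at 3 digits → 000° and 42.4066′; 0 + 42.4066/60 = 0.7067767
  E ⇒ keep positive
Point 3:
  Latitude: degrees = first 2 digits = 53, minutes = 37.4421; 53 + 37.4421/60 = 53.6240350
  S ⇒ negate
  Longitude: degrees = first 3 digits = 97, minutes = 26.6911; 97 + 26.6911/60 = 97.4448517
  hemisphere W, so the sign is −
Point 4:
  Lat: degrees = first 2 digits = 85, minutes = 41.94978; 85 + 41.94978/60 = 85.6991630
  S → negative
  Longitude: degrees = first 3 digits = 145, minutes = 5.999; 145 + 5.999/60 = 145.0999833
  W ⇒ negate
Point 5:
  Latitude: split at 2 digits → 60° and 10.8772′; 60 + 10.8772/60 = 60.1812867
  N ⇒ keep positive
  λ: degrees = first 3 digits = 83, minutes = 49.6787; 83 + 49.6787/60 = 83.8279783
  W → negative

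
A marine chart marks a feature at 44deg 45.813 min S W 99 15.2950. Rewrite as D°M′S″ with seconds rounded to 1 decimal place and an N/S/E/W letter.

φ: 45.81300′ → 45′ and 0.81300 × 60 = 48.780″
λ: 15.29500′ → 15′ and 0.29500 × 60 = 17.700″

44°45′48.8″ S, 99°15′17.7″ W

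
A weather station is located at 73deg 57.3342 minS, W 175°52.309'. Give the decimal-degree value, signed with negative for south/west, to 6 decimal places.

φ: 57.3342′ = 0.955570°; total 73.9555700
S ⇒ negate
λ: 52.309′ = 0.871817°; total 175.8718167
W → negative

-73.955570, -175.871817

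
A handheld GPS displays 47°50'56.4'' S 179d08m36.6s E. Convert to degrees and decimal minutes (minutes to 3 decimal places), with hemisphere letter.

φ: 50 + 56.4/60 = 50.94000′
Longitude: 8 + 36.6/60 = 8.61000′

47° 50.940′ S, 179° 8.610′ E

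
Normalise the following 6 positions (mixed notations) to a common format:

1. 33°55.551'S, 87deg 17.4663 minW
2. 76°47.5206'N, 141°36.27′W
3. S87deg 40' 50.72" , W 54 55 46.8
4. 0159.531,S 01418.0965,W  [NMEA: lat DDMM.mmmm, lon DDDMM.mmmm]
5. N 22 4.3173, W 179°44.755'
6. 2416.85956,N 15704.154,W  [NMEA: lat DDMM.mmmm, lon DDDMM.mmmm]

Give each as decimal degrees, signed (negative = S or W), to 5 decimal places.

Point 1:
  Latitude: 55.551′ = 0.925850°; total 33.925850
  S ⇒ negate
  λ: 87 + 17.4663/60 = 87.291105
  hemisphere W, so the sign is −
Point 2:
  φ: 47.5206′ = 0.792010°; total 76.792010
  N ⇒ keep positive
  λ: 36.27′ = 0.604500°; total 141.604500
  W → negative
Point 3:
  Lat: 87 + 40/60 + 50.72/3600 = 87.680756
  S → negative
  λ: 54° + 55/60 + 46.8/3600 = 54 + 0.916667 + 0.013000 = 54.929667
  W ⇒ negate
Point 4:
  φ: degrees = first 2 digits = 1, minutes = 59.531; 1 + 59.531/60 = 1.992183
  S ⇒ negate
  λ: degrees = first 3 digits = 14, minutes = 18.0965; 14 + 18.0965/60 = 14.301608
  W → negative
Point 5:
  φ: 4.3173′ = 0.071955°; total 22.071955
  N → positive
  Lon: 44.755′ = 0.745917°; total 179.745917
  W ⇒ negate
Point 6:
  Latitude: degrees = first 2 digits = 24, minutes = 16.85956; 24 + 16.85956/60 = 24.280993
  N ⇒ keep positive
  Lon: degrees = first 3 digits = 157, minutes = 4.154; 157 + 4.154/60 = 157.069233
  W → negative

1. -33.92585, -87.29111
2. 76.79201, -141.60450
3. -87.68076, -54.92967
4. -1.99218, -14.30161
5. 22.07196, -179.74592
6. 24.28099, -157.06923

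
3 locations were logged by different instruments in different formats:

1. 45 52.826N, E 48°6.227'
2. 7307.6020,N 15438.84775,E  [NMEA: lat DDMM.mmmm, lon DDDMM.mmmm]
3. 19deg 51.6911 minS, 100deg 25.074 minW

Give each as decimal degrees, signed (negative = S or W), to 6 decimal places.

1. 45.880433, 48.103783
2. 73.126700, 154.647463
3. -19.861518, -100.417900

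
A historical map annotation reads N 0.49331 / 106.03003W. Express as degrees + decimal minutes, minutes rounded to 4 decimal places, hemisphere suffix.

Lat: minutes = (0.493310 − 0) × 60 = 29.598600
λ: fractional part 0.030030 → 1.801800 minutes

0° 29.5986′ N, 106° 1.8018′ W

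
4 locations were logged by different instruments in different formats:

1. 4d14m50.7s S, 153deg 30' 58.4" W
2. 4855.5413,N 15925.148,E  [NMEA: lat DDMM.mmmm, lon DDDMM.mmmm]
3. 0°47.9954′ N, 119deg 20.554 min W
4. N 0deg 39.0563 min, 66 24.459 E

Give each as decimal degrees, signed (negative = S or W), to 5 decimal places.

1. -4.24742, -153.51622
2. 48.92569, 159.41913
3. 0.79992, -119.34257
4. 0.65094, 66.40765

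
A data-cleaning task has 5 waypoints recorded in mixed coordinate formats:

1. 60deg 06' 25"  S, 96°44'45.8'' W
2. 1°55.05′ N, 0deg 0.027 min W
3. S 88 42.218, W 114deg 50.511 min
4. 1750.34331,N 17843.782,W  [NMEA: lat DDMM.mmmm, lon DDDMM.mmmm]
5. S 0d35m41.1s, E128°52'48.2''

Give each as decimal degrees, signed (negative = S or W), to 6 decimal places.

1. -60.106944, -96.746056
2. 1.917500, -0.000450
3. -88.703633, -114.841850
4. 17.839055, -178.729700
5. -0.594750, 128.880056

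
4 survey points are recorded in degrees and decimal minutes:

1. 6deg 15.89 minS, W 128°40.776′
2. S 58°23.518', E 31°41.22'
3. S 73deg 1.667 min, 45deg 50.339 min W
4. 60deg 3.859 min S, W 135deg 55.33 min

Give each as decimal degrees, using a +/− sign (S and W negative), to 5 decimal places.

Point 1:
  φ: 15.89′ = 0.264833°; total 6.264833
  S ⇒ negate
  Longitude: 40.776′ = 0.679600°; total 128.679600
  hemisphere W, so the sign is −
Point 2:
  Lat: 23.518′ = 0.391967°; total 58.391967
  hemisphere S, so the sign is −
  λ: 41.22′ = 0.687000°; total 31.687000
  E → positive
Point 3:
  Latitude: 1.667′ = 0.027783°; total 73.027783
  S → negative
  λ: 45 + 50.339/60 = 45.838983
  W → negative
Point 4:
  φ: 60 + 3.859/60 = 60.064317
  S ⇒ negate
  Lon: 55.33′ = 0.922167°; total 135.922167
  W → negative

1. -6.26483, -128.67960
2. -58.39197, 31.68700
3. -73.02778, -45.83898
4. -60.06432, -135.92217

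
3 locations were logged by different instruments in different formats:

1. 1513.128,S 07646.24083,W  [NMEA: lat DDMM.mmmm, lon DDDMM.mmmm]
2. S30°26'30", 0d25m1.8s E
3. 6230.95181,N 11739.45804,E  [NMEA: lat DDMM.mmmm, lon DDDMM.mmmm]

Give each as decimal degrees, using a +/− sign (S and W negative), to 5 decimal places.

1. -15.21880, -76.77068
2. -30.44167, 0.41717
3. 62.51586, 117.65763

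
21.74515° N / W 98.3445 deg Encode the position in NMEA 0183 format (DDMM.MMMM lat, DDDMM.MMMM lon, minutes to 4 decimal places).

2144.7090,N / 09820.6700,W

Lat: fractional part 0.745150 → 44.709000 minutes
Lon: fractional part 0.344500 → 20.670000 minutes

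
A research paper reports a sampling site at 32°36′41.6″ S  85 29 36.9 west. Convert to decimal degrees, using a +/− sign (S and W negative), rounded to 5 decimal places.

-32.61156, -85.49358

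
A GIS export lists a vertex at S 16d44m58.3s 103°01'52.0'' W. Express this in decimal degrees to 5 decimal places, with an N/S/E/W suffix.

16.74953° S, 103.03111° W

φ: 16° + 44/60 + 58.3/3600 = 16 + 0.733333 + 0.016194 = 16.749528
Lon: 1′ + 52″ = 1.86667′; 103 + 1.86667/60 = 103.031111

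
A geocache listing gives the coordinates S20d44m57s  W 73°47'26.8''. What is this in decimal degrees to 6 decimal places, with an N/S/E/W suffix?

φ: 20° + 44/60 + 57/3600 = 20 + 0.733333 + 0.015833 = 20.7491667
Longitude: 73 + 47/60 + 26.8/3600 = 73.7907778

20.749167° S, 73.790778° W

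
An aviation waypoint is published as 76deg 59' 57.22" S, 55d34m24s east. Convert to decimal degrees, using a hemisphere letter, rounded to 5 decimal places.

φ: 59′ + 57.22″ = 59.95367′; 76 + 59.95367/60 = 76.999228
Lon: 34′ + 24″ = 34.40000′; 55 + 34.40000/60 = 55.573333

76.99923° S, 55.57333° E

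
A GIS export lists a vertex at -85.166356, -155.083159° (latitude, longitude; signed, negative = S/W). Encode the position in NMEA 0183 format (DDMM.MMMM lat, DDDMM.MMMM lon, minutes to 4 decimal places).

8509.9814,S / 15504.9895,W

Latitude is negative → S; |value| = 85.166356
φ: fractional part 0.166356 → 9.981360 minutes
Longitude is negative → W; |value| = 155.083159
λ: fractional part 0.083159 → 4.989540 minutes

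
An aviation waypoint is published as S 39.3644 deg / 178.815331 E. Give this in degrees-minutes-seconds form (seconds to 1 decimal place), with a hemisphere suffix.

39°21′51.8″ S, 178°48′55.2″ E

φ: whole degrees 39; 21.86400′ → 21′ and 51.840″
λ: whole degrees 178; 48.91986′ → 48′ and 55.192″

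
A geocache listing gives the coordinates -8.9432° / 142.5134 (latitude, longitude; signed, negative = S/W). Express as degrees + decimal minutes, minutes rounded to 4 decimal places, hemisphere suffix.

Latitude is negative → S; |value| = 8.943200
Latitude: fractional part 0.943200 → 56.592000 minutes
Longitude: 142° + 0.513400 × 60 = 142° 30.804000′

8° 56.5920′ S, 142° 30.8040′ E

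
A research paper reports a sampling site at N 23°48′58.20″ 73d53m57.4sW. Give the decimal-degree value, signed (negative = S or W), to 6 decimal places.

23.816167, -73.899278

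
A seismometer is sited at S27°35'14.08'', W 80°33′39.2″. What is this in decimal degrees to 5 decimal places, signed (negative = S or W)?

Latitude: 27 + 35/60 + 14.08/3600 = 27.587244
hemisphere S, so the sign is −
Longitude: 80° + 33/60 + 39.2/3600 = 80 + 0.550000 + 0.010889 = 80.560889
W → negative

-27.58724, -80.56089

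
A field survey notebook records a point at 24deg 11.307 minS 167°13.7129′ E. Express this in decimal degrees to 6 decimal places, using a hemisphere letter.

24.188450° S, 167.228548° E

Latitude: 24 + 11.307/60 = 24.1884500
λ: 13.7129′ = 0.228548°; total 167.2285483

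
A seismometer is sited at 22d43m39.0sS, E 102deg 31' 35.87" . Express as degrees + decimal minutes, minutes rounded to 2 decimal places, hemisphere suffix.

22° 43.65′ S, 102° 31.60′ E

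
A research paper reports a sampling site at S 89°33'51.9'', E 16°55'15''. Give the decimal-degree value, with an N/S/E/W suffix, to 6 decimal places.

φ: 33′ + 51.9″ = 33.86500′; 89 + 33.86500/60 = 89.5644167
Longitude: 16 + 55/60 + 15/3600 = 16.9208333

89.564417° S, 16.920833° E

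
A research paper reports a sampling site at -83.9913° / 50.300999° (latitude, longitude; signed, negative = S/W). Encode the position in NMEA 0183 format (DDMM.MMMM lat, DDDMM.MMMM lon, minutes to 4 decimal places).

8359.4780,S / 05018.0599,E

Latitude is negative → S; |value| = 83.991300
Lat: minutes = (83.991300 − 83) × 60 = 59.478000
Longitude: minutes = (50.300999 − 50) × 60 = 18.059940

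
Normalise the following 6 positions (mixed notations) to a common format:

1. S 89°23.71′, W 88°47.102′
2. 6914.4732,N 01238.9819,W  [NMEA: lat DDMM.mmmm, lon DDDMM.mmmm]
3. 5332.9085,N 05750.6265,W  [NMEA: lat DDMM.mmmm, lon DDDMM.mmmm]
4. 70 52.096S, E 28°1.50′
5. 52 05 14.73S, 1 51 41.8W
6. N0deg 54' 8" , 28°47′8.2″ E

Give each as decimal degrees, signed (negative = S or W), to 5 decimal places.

1. -89.39517, -88.78503
2. 69.24122, -12.64970
3. 53.54848, -57.84378
4. -70.86827, 28.02500
5. -52.08743, -1.86161
6. 0.90222, 28.78561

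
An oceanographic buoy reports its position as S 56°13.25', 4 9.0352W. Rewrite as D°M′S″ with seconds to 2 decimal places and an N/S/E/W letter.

56°13′15.00″ S, 4°09′2.11″ W

Latitude: fractional minutes 0.25000 × 60 = 15.0000″
λ: fractional minutes 0.03520 × 60 = 2.1120″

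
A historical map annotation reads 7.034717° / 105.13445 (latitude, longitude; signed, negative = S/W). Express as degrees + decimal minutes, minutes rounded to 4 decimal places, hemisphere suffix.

7° 2.0830′ N, 105° 8.0670′ E

Latitude: minutes = (7.034717 − 7) × 60 = 2.083020
Lon: minutes = (105.134450 − 105) × 60 = 8.067000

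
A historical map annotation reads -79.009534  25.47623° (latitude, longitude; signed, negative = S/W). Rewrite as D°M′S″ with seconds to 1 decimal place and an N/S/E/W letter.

79°00′34.3″ S, 25°28′34.4″ E

Latitude is negative → S; |value| = 79.009534
φ: whole degrees 79; 0.57204′ → 0′ and 34.322″
λ: 0.476230° → 28.57380′; 0.57380 × 60 = 34.428″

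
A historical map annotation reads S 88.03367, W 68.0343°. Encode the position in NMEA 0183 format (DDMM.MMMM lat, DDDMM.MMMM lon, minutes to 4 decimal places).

Lat: fractional part 0.033670 → 2.020200 minutes
Lon: 68° + 0.034300 × 60 = 68° 2.058000′

8802.0202,S / 06802.0580,W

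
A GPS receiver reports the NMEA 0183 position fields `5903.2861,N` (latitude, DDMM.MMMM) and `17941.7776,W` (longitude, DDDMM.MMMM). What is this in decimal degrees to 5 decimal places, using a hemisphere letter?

Lat: degrees = first 2 digits = 59, minutes = 3.2861; 59 + 3.2861/60 = 59.054768
Longitude: split at 3 digits → 179° and 41.7776′; 179 + 41.7776/60 = 179.696293

59.05477° N, 179.69629° W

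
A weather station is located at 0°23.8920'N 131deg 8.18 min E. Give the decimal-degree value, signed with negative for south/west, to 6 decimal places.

Latitude: 23.892′ = 0.398200°; total 0.3982000
N ⇒ keep positive
Lon: 8.18′ = 0.136333°; total 131.1363333
E → positive

0.398200, 131.136333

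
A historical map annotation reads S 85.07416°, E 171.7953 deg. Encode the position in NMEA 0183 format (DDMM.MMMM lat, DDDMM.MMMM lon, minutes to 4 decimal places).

φ: 85° + 0.074160 × 60 = 85° 4.449600′
Lon: fractional part 0.795300 → 47.718000 minutes

8504.4496,S / 17147.7180,E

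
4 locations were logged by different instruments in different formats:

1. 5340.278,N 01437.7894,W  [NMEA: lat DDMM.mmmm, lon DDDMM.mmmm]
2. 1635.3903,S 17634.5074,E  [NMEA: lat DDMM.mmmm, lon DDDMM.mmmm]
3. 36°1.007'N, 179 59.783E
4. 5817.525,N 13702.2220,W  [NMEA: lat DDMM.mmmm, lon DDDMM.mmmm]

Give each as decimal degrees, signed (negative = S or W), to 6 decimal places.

Point 1:
  Latitude: split at 2 digits → 53° and 40.278′; 53 + 40.278/60 = 53.6713000
  N ⇒ keep positive
  Lon: split at 3 digits → 014° and 37.7894′; 14 + 37.7894/60 = 14.6298233
  W ⇒ negate
Point 2:
  φ: degrees = first 2 digits = 16, minutes = 35.3903; 16 + 35.3903/60 = 16.5898383
  S → negative
  λ: degrees = first 3 digits = 176, minutes = 34.5074; 176 + 34.5074/60 = 176.5751233
  E → positive
Point 3:
  φ: 36 + 1.007/60 = 36.0167833
  N ⇒ keep positive
  Lon: 179 + 59.783/60 = 179.9963833
  E ⇒ keep positive
Point 4:
  Latitude: degrees = first 2 digits = 58, minutes = 17.525; 58 + 17.525/60 = 58.2920833
  N → positive
  λ: split at 3 digits → 137° and 2.222′; 137 + 2.222/60 = 137.0370333
  W ⇒ negate

1. 53.671300, -14.629823
2. -16.589838, 176.575123
3. 36.016783, 179.996383
4. 58.292083, -137.037033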